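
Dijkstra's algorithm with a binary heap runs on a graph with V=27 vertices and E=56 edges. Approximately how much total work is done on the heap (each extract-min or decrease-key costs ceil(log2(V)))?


Dijkstra with a binary heap: each vertex is extracted once, each edge may relax once.
Each heap operation costs O(log V).
V + E = 27 + 56 = 83
ceil(log2(27)) = 5 (since 2^4 = 16 < 27 <= 32 = 2^5)
Total heap work = (V+E) * ceil(log2(V)) = 83 * 5 = 415


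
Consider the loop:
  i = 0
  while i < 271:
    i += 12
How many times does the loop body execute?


Starting at i = 0, each iteration adds 12.
Iterations until i >= 271:
  Iteration 1: i = 0 -> i = 12
  Iteration 2: i = 12 -> i = 24
  Iteration 3: i = 24 -> i = 36
  Iteration 4: i = 36 -> i = 48
  Iteration 5: i = 48 -> i = 60
  Iteration 6: i = 60 -> i = 72
  Iteration 7: i = 72 -> i = 84
  Iteration 8: i = 84 -> i = 96
  ... continuing ...
Total iterations = ceil(271/12) = 23


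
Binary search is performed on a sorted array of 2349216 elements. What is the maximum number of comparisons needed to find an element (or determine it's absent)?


Binary search halves the search space each comparison:
  Step 1: search space = 2349216 -> 1174608
  Step 2: search space = 1174608 -> 587304
  Step 3: search space = 587304 -> 293652
  Step 4: search space = 293652 -> 146826
  Step 5: search space = 146826 -> 73413
  Step 6: search space = 73413 -> 36706
  Step 7: search space = 36706 -> 18353
  Step 8: search space = 18353 -> 9176
  Step 9: search space = 9176 -> 4588
  Step 10: search space = 4588 -> 2294
  Step 11: search space = 2294 -> 1147
  Step 12: search space = 1147 -> 573
  Step 13: search space = 573 -> 286
  Step 14: search space = 286 -> 143
  Step 15: search space = 143 -> 71
  Step 16: search space = 71 -> 35
  Step 17: search space = 35 -> 17
  Step 18: search space = 17 -> 8
  Step 19: search space = 8 -> 4
  Step 20: search space = 4 -> 2
  Step 21: search space = 2 -> 1
  Step 22: search space = 1 (final check)
Maximum comparisons = floor(log2(2349216)) + 1 = 21 + 1 = 22


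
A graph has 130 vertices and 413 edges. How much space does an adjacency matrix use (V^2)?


Adjacency matrix: V x V grid of entries
Space = V^2 = 130^2 = 130 * 130 = 16900


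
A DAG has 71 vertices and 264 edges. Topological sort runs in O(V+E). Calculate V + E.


V = 71 (vertex processing)
E = 264 (edge processing)
V + E = 71 + 264 = 335


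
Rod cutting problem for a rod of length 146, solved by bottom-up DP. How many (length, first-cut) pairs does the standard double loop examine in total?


For each subproblem length i = 1..146, the inner loop considers i possible first cuts.
Total = 1 + 2 + ... + 146
= 146*(146+1)/2
= 146*147/2 = 10731


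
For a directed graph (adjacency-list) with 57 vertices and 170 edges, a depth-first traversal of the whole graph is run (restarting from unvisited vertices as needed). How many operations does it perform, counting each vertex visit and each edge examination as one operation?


A full DFS traversal visits each vertex once and examines each edge once.
V = 57
E = 170
Sum = 57 + 170 = 227


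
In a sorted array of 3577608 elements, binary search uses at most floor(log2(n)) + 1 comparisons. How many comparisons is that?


Halving sequence: 3577608 -> 1788804 -> 894402 -> 447201 -> 223600 -> 111800 -> 55900 -> 27950 -> 13975 -> 6987 -> 3493 -> 1746 -> 873 -> 436 -> 218 -> 109 -> 54 -> 27 -> 13 -> 6 -> 3 -> 1
Number of halvings = 21
Max comparisons = 21 + 1 = 22


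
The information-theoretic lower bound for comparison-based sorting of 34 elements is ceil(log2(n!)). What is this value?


A binary decision tree of height h has at most 2^h leaves and needs at least n! of them, so h >= ceil(log2(n!)).
34! is far too large to multiply out, so use Stirling's series:
  ln(n!) ~ n ln n - n + (1/2) ln(2 pi n) + 1/(12n)  (error below 1/(360 n^3), negligible here)
  ln(34) = 3.5263605
  n ln n = 34 * 3.5263605 = 119.8963
  (1/2) ln(2 pi * 34) = (1/2) ln(213.6283) = 2.6821
  1/(12*34) = 0.0025
  ln(34!) ~ 119.8963 - 34 + 2.6821 + 0.0025 = 88.5809
Convert to base 2: log2(34!) = 88.5809 / ln 2 = 88.5809 / 0.69314718 = 127.7952
ceil(127.7952) = 128


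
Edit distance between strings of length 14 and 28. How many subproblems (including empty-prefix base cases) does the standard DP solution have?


The table includes base cases (empty prefixes).
Rows: (m+1) = 15
Columns: (n+1) = 29
Total = 15 * 29 = 435


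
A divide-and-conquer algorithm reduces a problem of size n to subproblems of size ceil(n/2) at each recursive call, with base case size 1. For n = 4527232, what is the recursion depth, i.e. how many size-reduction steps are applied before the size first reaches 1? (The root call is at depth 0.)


Each step divides the size by 2 (rounding up); after k steps the size is ceil(n/2^k), which equals 1 exactly when 2^k >= n.
So the depth is the smallest k with 2^k >= 4527232, i.e. ceil(log_2(4527232)).
2^22 = 4194304 < 4527232 <= 8388608 = 2^23
Recursion depth = 23


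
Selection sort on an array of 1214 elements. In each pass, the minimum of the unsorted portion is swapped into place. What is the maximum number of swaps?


Selection sort performs one swap per pass:
  Pass 1: find min in positions 0 to 1213, swap with position 0
  Pass 2: find min in positions 1 to 1213, swap with position 1
  Pass 3: find min in positions 2 to 1213, swap with position 2
  Pass 4: find min in positions 3 to 1213, swap with position 3
  Pass 5: find min in positions 4 to 1213, swap with position 4
  ... (1208 more passes)
Total passes (and swaps) = n - 1 = 1214 - 1 = 1213


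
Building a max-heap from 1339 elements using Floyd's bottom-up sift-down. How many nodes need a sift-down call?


In a heap of 1339 elements (0-indexed array):
  Last element index: 1338
  Parent of last element: floor((1338 - 1) / 2) = 668
  Internal nodes: indices 0 to 668
  Count = floor(1339/2) = 669


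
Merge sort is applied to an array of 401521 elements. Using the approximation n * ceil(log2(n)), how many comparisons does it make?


Merge sort divides the array into halves recursively.
Number of levels = ceil(log2(401521)) = 19
At each level, approximately n = 401521 comparisons are needed for merging.
Total comparisons ~ n * ceil(log2(n)) = 401521 * 19 = 7628899


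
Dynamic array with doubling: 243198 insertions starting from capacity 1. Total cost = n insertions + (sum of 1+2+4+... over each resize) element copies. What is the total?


n = 243198
Insertion costs: 243198
Resizes copy 1, 2, 4, ... up to the largest power of 2 that is <= n-1 = 243197, i.e. 131072.
Copy costs = 1 + 2 + 4 + 8 + 16 + 32 + 64 + 128 + 256 + 512 + 1024 + 2048 + 4096 + 8192 + 16384 + 32768 + 65536 + 131072 = 262143
Total = 243198 + 262143 = 505341


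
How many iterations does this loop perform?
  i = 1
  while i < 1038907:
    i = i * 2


The loop variable doubles each iteration:
i = 1 -> 2 -> 4 -> 8 -> 16 -> 32 -> 64 -> 128 -> 256 -> 512 -> 1024 -> 2048 -> 4096 -> 8192 -> 16384 -> 32768 -> 65536 -> 131072 -> 262144 -> 524288 -> 1048576 (stop, 1048576 >= 1038907)
Number of doublings = ceil(log2(1038907)) = 20


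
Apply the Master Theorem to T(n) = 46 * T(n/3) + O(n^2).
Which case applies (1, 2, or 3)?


The Master Theorem: T(n) = a*T(n/b) + O(n^c)
  a = 46, b = 3, c = 2
log_b(a) = log_3(46) ~ 3.485
Compare b^c with a: 3^2 = 9 < 46, so c < log_b(a).
Since c < log_b(a), Case 1 applies.
T(n) = O(n^(log_3 46)) ~ O(n^3.485)
Master Theorem case = 1


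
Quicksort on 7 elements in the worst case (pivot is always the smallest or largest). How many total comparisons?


In the worst case, each partition step picks the worst pivot:
  Partition 1: 6 comparisons (n-1 elements to compare)
  Partition 2: 5 comparisons
  Partition 3: 4 comparisons
  Partition 4: 3 comparisons
  Partition 5: 2 comparisons
  ...
  Last partition: 0 comparisons
Total = (n-1) + (n-2) + ... + 1 + 0 = n*(n-1)/2
= 7*6/2 = 21


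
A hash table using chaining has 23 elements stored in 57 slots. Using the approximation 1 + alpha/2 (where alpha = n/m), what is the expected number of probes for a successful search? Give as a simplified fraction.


Load factor alpha = n/m = 23/57
Expected probes = 1 + alpha/2 = 1 + 23/(2*57)
= 1 + 23/114
= 114/114 + 23/114
= 137/114


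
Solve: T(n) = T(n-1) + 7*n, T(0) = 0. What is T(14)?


Expanding the recurrence:
T(14) = T(13) + 7*14
       = T(12) + 7*13 + 7*14
       ...
       = T(0) + 7*(1 + 2 + ... + 14)
       = 0 + 7 * 14*15/2
       = 0 + 7 * 105
       = 0 + 735 = 735


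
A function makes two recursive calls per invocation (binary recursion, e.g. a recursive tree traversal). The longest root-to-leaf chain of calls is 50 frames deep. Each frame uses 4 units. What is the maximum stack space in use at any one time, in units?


Binary recursion: the two calls run one after the other, so only one root-to-leaf chain of frames is on the stack at a time.
Maximum depth (longest chain) = 50 frames
Each frame = 4 units
Max stack space = 50 * 4 = 200


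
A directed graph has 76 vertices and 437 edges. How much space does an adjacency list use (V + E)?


Adjacency list: one list head per vertex + one entry per edge
Vertex heads: 76
Edge entries: 437
Total = 76 + 437 = 513


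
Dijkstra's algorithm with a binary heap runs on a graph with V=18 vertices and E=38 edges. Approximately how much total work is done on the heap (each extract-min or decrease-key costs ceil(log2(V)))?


Dijkstra with a binary heap: each vertex is extracted once, each edge may relax once.
Each heap operation costs O(log V).
V + E = 18 + 38 = 56
ceil(log2(18)) = 5 (since 2^4 = 16 < 18 <= 32 = 2^5)
Total heap work = (V+E) * ceil(log2(V)) = 56 * 5 = 280


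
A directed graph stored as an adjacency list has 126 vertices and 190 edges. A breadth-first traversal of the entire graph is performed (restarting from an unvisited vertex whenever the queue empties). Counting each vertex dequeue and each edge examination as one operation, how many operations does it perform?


A full BFS traversal dequeues each vertex once and examines each edge once.
Vertex visits: 126
Edge visits: 190
V + E = 126 + 190 = 316


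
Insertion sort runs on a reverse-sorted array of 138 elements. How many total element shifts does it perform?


Sum of shifts = 1 + 2 + 3 + ... + 137
= 138 * 137 / 2
= 18906 / 2
= 9453


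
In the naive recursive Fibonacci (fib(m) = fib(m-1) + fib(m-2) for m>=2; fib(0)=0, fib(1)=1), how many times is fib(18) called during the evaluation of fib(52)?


Let N(m) = number of times fib(m) is called while evaluating fib(52).
N(52) = 1 (the initial call).
N(51) = 1 (only fib(52) calls it).
For 1 <= m <= 50: fib(m) is called by fib(m+1) and fib(m+2), so
  N(m) = N(m+1) + N(m+2).
fib(0) is called only by fib(2), so N(0) = N(2).
Walk down from m=52:
  N(52)=1, N(51)=1, N(50)=2, N(49)=3, N(48)=5, N(47)=8, N(46)=13, N(45)=21, N(44)=34, N(43)=55, N(42)=89, N(41)=144, N(40)=233, N(39)=377, N(38)=610, N(37)=987, N(36)=1597, N(35)=2584, N(34)=4181, N(33)=6765, N(32)=10946, N(31)=17711, N(30)=28657, N(29)=46368, N(28)=75025, N(27)=121393, N(26)=196418, N(25)=317811, N(24)=514229, N(23)=832040, N(22)=1346269, N(21)=2178309, N(20)=3524578, N(19)=5702887, N(18)=9227465
N(18) = 9227465


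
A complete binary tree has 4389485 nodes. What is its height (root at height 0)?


In a complete binary tree, level k holds nodes 2^k .. 2^(k+1)-1 (1-indexed).
Height = floor(log2(n)) = floor(log2(4389485)) = 22
Check: 2^22 = 4194304 <= 4389485 < 8388608 = 2^23


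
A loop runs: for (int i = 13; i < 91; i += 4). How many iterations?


Loop starts at i = 13, increments by 4, stops when i >= 91.
Number of iterations = ceil((91 - 13) / 4)
= ceil(78 / 4)
= 20


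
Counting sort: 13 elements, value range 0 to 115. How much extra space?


n = 13 (output array)
k = 116 (count array for 116 distinct values)
Extra space = 13 + 116 = 129


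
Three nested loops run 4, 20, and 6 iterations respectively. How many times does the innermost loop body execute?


Loop 1 (outermost): 4 iterations
Loop 2 (middle): 20 iterations per outer
Loop 3 (innermost): 6 iterations per middle
Total = 4 * 20 * 6 = 480


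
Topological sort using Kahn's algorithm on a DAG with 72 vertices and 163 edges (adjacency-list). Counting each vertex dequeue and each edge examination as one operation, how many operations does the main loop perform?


Kahn's algorithm:
  1. Compute in-degrees: O(V + E)
  2. Process queue: each vertex dequeued once (O(V))
     each edge examined once (O(E))
Total = V + E = 72 + 163 = 235


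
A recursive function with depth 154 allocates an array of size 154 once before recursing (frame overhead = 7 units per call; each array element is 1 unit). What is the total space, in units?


Array allocation: 154 units (allocated once)
Stack frames: 154 deep * 7 per frame = 1078 units
Total = 154 + 1078 = 1232


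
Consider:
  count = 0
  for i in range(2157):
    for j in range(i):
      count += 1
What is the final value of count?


For each i, the inner loop runs i times:
  i=0: inner runs 0 times
  i=1: inner runs 1 time
  i=2: inner runs 2 times
  i=3: inner runs 3 times
  i=4: inner runs 4 times
  i=5: inner runs 5 times
  i=6: inner runs 6 times
  i=7: inner runs 7 times
  ...
Total = 0 + 1 + 2 + ... + 2156 = 2157*(2157-1)/2 = 2325246


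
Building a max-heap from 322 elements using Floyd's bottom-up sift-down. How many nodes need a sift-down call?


In a heap of 322 elements (0-indexed array):
  Last element index: 321
  Parent of last element: floor((321 - 1) / 2) = 160
  Internal nodes: indices 0 to 160
  Count = floor(322/2) = 161


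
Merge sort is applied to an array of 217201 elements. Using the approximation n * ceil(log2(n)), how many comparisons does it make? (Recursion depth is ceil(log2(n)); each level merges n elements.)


Merge sort divides the array into halves recursively.
Number of levels = ceil(log2(217201)) = 18
At each level, approximately n = 217201 comparisons are needed for merging.
Total comparisons ~ n * ceil(log2(n)) = 217201 * 18 = 3909618


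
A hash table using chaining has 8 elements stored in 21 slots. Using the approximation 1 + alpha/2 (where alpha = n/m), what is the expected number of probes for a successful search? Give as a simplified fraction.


Load factor alpha = n/m = 8/21
Expected probes = 1 + alpha/2 = 1 + 8/(2*21)
= 1 + 8/42
= 42/42 + 8/42
= 50/42
Simplify: 25/21


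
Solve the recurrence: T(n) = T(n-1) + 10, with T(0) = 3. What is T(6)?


Unrolling the recurrence:
T(6) = T(5) + 10
       = T(4) + 10 + 10
       = T(3) + 10*3
       ...
       = T(0) + 10*6
       = 3 + 60 = 63


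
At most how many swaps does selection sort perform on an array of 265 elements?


Each of the 264 passes places one element in its final position.
Pass 1: swap minimum into position 0
Pass 2: swap minimum of remaining into position 1
...
Pass 264: last two elements, one swap
Maximum swaps = 265 - 1 = 264


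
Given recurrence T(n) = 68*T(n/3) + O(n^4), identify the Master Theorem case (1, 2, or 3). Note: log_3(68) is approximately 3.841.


Master Theorem parameters: a=68, b=3, c=4
log_b(a) = 3.841
Compare b^c with a: 3^4 = 81 > 68, so c > log_b(a).
Comparing c=4 vs log_b(a)=3.841:
4 > 3.841 => Case 3
Result: T(n) = O(n^4)
Master Theorem case = 3


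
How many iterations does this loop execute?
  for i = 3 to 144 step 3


The loop variable i takes values starting at 3 and increments by 3 each iteration.
Sequence: i = 3, 6, 9, 12, 15, 18, 21, 24, 27, ...
The upper bound 144 is inclusive, so the count is floor((last - first) / step) + 1:
floor((144 - 3) / 3) + 1 = floor(141/3) + 1 = 47 + 1 = 48


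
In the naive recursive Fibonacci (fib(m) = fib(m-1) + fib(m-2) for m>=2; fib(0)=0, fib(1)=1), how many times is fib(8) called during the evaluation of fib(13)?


Let N(m) = number of times fib(m) is called while evaluating fib(13).
N(13) = 1 (the initial call).
N(12) = 1 (only fib(13) calls it).
For 1 <= m <= 11: fib(m) is called by fib(m+1) and fib(m+2), so
  N(m) = N(m+1) + N(m+2).
fib(0) is called only by fib(2), so N(0) = N(2).
Walk down from m=13:
  N(13)=1, N(12)=1, N(11)=2, N(10)=3, N(9)=5, N(8)=8
N(8) = 8


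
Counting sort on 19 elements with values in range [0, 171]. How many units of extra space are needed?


Output array size: 19 (to store sorted result)
Count array size: 172 (one slot per possible value, range 0 to 171)
Total extra space = 19 + 172 = 191


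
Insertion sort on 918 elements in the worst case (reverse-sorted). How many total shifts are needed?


In the worst case (reverse-sorted), each element shifts past all previous:
  Element 1: 1 shifts
  Element 2: 2 shifts
  Element 3: 3 shifts
  Element 4: 4 shifts
  Element 5: 5 shifts
  ...
  Element 917: 917 shifts
Total = 1 + 2 + ... + 917
= 918*(918-1)/2 = 420903


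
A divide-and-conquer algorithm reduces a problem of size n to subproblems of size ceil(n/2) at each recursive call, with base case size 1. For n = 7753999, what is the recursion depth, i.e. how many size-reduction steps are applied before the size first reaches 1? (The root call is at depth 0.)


Each step divides the size by 2 (rounding up); after k steps the size is ceil(n/2^k), which equals 1 exactly when 2^k >= n.
So the depth is the smallest k with 2^k >= 7753999, i.e. ceil(log_2(7753999)).
2^22 = 4194304 < 7753999 <= 8388608 = 2^23
Recursion depth = 23


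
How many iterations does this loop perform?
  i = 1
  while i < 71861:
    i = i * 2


The loop variable doubles each iteration:
i = 1 -> 2 -> 4 -> 8 -> 16 -> 32 -> 64 -> 128 -> 256 -> 512 -> 1024 -> 2048 -> 4096 -> 8192 -> 16384 -> 32768 -> 65536 -> 131072 (stop, 131072 >= 71861)
Number of doublings = ceil(log2(71861)) = 17


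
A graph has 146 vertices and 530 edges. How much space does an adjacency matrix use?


Adjacency matrix: V x V grid of entries
Space = V^2 = 146^2 = 146 * 146 = 21316


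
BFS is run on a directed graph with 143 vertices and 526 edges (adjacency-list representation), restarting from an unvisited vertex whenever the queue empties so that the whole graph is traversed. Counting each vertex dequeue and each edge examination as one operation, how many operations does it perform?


A full BFS traversal dequeues each vertex exactly once and examines each directed edge exactly once.
V = 143 (vertex processing cost)
E = 526 (edge examination cost)
Total operations proportional to V + E = 143 + 526 = 669


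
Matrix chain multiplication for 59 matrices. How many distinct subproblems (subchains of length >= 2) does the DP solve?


Subproblems are indexed by (i, j) where i < j.
Number of such pairs = n*(n-1)/2
= 59 * 58 / 2
= 1711


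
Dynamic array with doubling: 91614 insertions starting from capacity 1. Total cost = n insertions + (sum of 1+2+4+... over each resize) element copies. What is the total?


n = 91614
Insertion costs: 91614
Resizes copy 1, 2, 4, ... up to the largest power of 2 that is <= n-1 = 91613, i.e. 65536.
Copy costs = 1 + 2 + 4 + 8 + 16 + 32 + 64 + 128 + 256 + 512 + 1024 + 2048 + 4096 + 8192 + 16384 + 32768 + 65536 = 131071
Total = 91614 + 131071 = 222685


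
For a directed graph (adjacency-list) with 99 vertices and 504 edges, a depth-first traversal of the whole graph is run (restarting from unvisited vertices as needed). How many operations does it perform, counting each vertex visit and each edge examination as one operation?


A full DFS traversal visits each vertex once and examines each edge once.
V = 99
E = 504
Sum = 99 + 504 = 603


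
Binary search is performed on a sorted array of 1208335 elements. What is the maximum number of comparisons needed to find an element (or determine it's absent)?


Binary search halves the search space each comparison:
  Step 1: search space = 1208335 -> 604167
  Step 2: search space = 604167 -> 302083
  Step 3: search space = 302083 -> 151041
  Step 4: search space = 151041 -> 75520
  Step 5: search space = 75520 -> 37760
  Step 6: search space = 37760 -> 18880
  Step 7: search space = 18880 -> 9440
  Step 8: search space = 9440 -> 4720
  Step 9: search space = 4720 -> 2360
  Step 10: search space = 2360 -> 1180
  Step 11: search space = 1180 -> 590
  Step 12: search space = 590 -> 295
  Step 13: search space = 295 -> 147
  Step 14: search space = 147 -> 73
  Step 15: search space = 73 -> 36
  Step 16: search space = 36 -> 18
  Step 17: search space = 18 -> 9
  Step 18: search space = 9 -> 4
  Step 19: search space = 4 -> 2
  Step 20: search space = 2 -> 1
  Step 21: search space = 1 (final check)
Maximum comparisons = floor(log2(1208335)) + 1 = 20 + 1 = 21


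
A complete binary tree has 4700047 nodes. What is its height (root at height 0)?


In a complete binary tree, level k holds nodes 2^k .. 2^(k+1)-1 (1-indexed).
Height = floor(log2(n)) = floor(log2(4700047)) = 22
Check: 2^22 = 4194304 <= 4700047 < 8388608 = 2^23


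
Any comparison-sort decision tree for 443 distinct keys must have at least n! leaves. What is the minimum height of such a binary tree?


A binary decision tree of height h has at most 2^h leaves and needs at least n! of them, so h >= ceil(log2(n!)).
443! is far too large to multiply out, so use Stirling's series:
  ln(n!) ~ n ln n - n + (1/2) ln(2 pi n) + 1/(12n)  (error below 1/(360 n^3), negligible here)
  ln(443) = 6.0935698
  n ln n = 443 * 6.0935698 = 2699.4514
  (1/2) ln(2 pi * 443) = (1/2) ln(2783.4511) = 3.9657
  1/(12*443) = 0.0002
  ln(443!) ~ 2699.4514 - 443 + 3.9657 + 0.0002 = 2260.4173
Convert to base 2: log2(443!) = 2260.4173 / ln 2 = 2260.4173 / 0.69314718 = 3261.0928
ceil(3261.0928) = 3262


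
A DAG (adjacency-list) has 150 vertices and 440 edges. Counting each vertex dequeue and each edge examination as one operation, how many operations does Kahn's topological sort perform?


V = 150 (vertex processing)
E = 440 (edge processing)
V + E = 150 + 440 = 590


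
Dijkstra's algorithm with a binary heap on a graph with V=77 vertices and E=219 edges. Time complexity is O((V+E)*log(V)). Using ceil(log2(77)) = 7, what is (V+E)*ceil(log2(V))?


Dijkstra with a binary heap: each vertex is extracted once, each edge may relax once.
Each heap operation costs O(log V).
V + E = 77 + 219 = 296
ceil(log2(77)) = 7 (since 2^6 = 64 < 77 <= 128 = 2^7)
Total heap work = (V+E) * ceil(log2(V)) = 296 * 7 = 2072


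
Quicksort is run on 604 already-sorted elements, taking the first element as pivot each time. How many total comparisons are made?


Sum of comparisons per partition:
603 + 602 + ... + 1 + 0
= 604 * (604 - 1) / 2
= 604 * 603 / 2
= 182106


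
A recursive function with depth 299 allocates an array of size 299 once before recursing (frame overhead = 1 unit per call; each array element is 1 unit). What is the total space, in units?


Array allocation: 299 units (allocated once)
Stack frames: 299 deep * 1 per frame = 299 units
Total = 299 + 299 = 598


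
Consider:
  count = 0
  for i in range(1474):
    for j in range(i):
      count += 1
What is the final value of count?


For each i, the inner loop runs i times:
  i=0: inner runs 0 times
  i=1: inner runs 1 time
  i=2: inner runs 2 times
  i=3: inner runs 3 times
  i=4: inner runs 4 times
  i=5: inner runs 5 times
  i=6: inner runs 6 times
  i=7: inner runs 7 times
  ...
Total = 0 + 1 + 2 + ... + 1473 = 1474*(1474-1)/2 = 1085601


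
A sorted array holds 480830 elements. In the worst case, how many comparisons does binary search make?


Halving sequence: 480830 -> 240415 -> 120207 -> 60103 -> 30051 -> 15025 -> 7512 -> 3756 -> 1878 -> 939 -> 469 -> 234 -> 117 -> 58 -> 29 -> 14 -> 7 -> 3 -> 1
Number of halvings = 18
Max comparisons = 18 + 1 = 19


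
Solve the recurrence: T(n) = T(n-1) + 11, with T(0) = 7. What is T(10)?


Unrolling the recurrence:
T(10) = T(9) + 11
       = T(8) + 11 + 11
       = T(7) + 11*3
       ...
       = T(0) + 11*10
       = 7 + 110 = 117


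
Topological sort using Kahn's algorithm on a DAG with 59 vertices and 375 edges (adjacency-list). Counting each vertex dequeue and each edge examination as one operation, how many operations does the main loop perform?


Kahn's algorithm:
  1. Compute in-degrees: O(V + E)
  2. Process queue: each vertex dequeued once (O(V))
     each edge examined once (O(E))
Total = V + E = 59 + 375 = 434


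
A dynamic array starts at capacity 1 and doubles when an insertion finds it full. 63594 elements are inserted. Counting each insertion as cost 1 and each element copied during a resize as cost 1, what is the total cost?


n = 63594
Insertion costs: 63594
Resizes copy 1, 2, 4, ... up to the largest power of 2 that is <= n-1 = 63593, i.e. 32768.
Copy costs = 1 + 2 + 4 + 8 + 16 + 32 + 64 + 128 + 256 + 512 + 1024 + 2048 + 4096 + 8192 + 16384 + 32768 = 65535
Total = 63594 + 65535 = 129129


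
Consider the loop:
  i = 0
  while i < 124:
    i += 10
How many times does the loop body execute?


Starting at i = 0, each iteration adds 10.
Iterations until i >= 124:
  Iteration 1: i = 0 -> i = 10
  Iteration 2: i = 10 -> i = 20
  Iteration 3: i = 20 -> i = 30
  Iteration 4: i = 30 -> i = 40
  Iteration 5: i = 40 -> i = 50
  Iteration 6: i = 50 -> i = 60
  Iteration 7: i = 60 -> i = 70
  Iteration 8: i = 70 -> i = 80
  ... continuing ...
Total iterations = ceil(124/10) = 13


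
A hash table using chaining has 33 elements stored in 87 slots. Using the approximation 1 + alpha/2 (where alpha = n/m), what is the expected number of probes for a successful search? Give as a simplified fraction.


Load factor alpha = n/m = 33/87
Expected probes = 1 + alpha/2 = 1 + 33/(2*87)
= 1 + 33/174
= 174/174 + 33/174
= 207/174
Simplify: 69/58


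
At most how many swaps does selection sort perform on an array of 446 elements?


Each of the 445 passes places one element in its final position.
Pass 1: swap minimum into position 0
Pass 2: swap minimum of remaining into position 1
...
Pass 445: last two elements, one swap
Maximum swaps = 446 - 1 = 445


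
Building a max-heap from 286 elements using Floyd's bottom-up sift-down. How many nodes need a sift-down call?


In a heap of 286 elements (0-indexed array):
  Last element index: 285
  Parent of last element: floor((285 - 1) / 2) = 142
  Internal nodes: indices 0 to 142
  Count = floor(286/2) = 143


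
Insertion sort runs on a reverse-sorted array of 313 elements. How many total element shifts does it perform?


Sum of shifts = 1 + 2 + 3 + ... + 312
= 313 * 312 / 2
= 97656 / 2
= 48828


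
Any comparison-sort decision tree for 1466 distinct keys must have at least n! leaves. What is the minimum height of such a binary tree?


A binary decision tree of height h has at most 2^h leaves and needs at least n! of them, so h >= ceil(log2(n!)).
1466! is far too large to multiply out, so use Stirling's series:
  ln(n!) ~ n ln n - n + (1/2) ln(2 pi n) + 1/(12n)  (error below 1/(360 n^3), negligible here)
  ln(1466) = 7.2902929
  n ln n = 1466 * 7.2902929 = 10687.5694
  (1/2) ln(2 pi * 1466) = (1/2) ln(9211.1497) = 4.5641
  1/(12*1466) = 0.0001
  ln(1466!) ~ 10687.5694 - 1466 + 4.5641 + 0.0001 = 9226.1336
Convert to base 2: log2(1466!) = 9226.1336 / ln 2 = 9226.1336 / 0.69314718 = 13310.4972
ceil(13310.4972) = 13311


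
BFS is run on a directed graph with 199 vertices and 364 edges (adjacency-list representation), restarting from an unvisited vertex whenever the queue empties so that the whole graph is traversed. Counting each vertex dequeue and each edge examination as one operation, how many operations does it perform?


A full BFS traversal dequeues each vertex exactly once and examines each directed edge exactly once.
V = 199 (vertex processing cost)
E = 364 (edge examination cost)
Total operations proportional to V + E = 199 + 364 = 563


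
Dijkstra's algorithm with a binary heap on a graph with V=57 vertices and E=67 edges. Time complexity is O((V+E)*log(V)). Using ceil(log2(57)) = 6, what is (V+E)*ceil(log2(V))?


Dijkstra with a binary heap: each vertex is extracted once, each edge may relax once.
Each heap operation costs O(log V).
V + E = 57 + 67 = 124
ceil(log2(57)) = 6 (since 2^5 = 32 < 57 <= 64 = 2^6)
Total heap work = (V+E) * ceil(log2(V)) = 124 * 6 = 744


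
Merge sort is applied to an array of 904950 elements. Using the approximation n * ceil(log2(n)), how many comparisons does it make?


Merge sort divides the array into halves recursively.
Number of levels = ceil(log2(904950)) = 20
At each level, approximately n = 904950 comparisons are needed for merging.
Total comparisons ~ n * ceil(log2(n)) = 904950 * 20 = 18099000


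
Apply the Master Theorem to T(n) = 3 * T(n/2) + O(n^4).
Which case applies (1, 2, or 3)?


The Master Theorem: T(n) = a*T(n/b) + O(n^c)
  a = 3, b = 2, c = 4
log_b(a) = log_2(3) ~ 1.585
Compare b^c with a: 2^4 = 16 > 3, so c > log_b(a).
Since c > log_b(a), Case 3 applies.
T(n) = O(n^4)
Master Theorem case = 3


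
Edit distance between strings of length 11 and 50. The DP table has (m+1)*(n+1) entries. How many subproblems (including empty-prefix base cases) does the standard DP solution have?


The table includes base cases (empty prefixes).
Rows: (m+1) = 12
Columns: (n+1) = 51
Total = 12 * 51 = 612


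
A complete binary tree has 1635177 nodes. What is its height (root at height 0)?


In a complete binary tree, level k holds nodes 2^k .. 2^(k+1)-1 (1-indexed).
Height = floor(log2(n)) = floor(log2(1635177)) = 20
Check: 2^20 = 1048576 <= 1635177 < 2097152 = 2^21


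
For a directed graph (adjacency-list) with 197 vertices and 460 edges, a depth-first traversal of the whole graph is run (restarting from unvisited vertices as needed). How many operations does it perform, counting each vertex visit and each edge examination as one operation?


A full DFS traversal visits each vertex once and examines each edge once.
V = 197
E = 460
Sum = 197 + 460 = 657


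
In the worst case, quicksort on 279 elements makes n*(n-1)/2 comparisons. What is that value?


Sum of comparisons per partition:
278 + 277 + ... + 1 + 0
= 279 * (279 - 1) / 2
= 279 * 278 / 2
= 38781


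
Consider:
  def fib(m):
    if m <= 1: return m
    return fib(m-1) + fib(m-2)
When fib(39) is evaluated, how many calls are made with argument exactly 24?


Let N(m) = number of times fib(m) is called while evaluating fib(39).
N(39) = 1 (the initial call).
N(38) = 1 (only fib(39) calls it).
For 1 <= m <= 37: fib(m) is called by fib(m+1) and fib(m+2), so
  N(m) = N(m+1) + N(m+2).
fib(0) is called only by fib(2), so N(0) = N(2).
Walk down from m=39:
  N(39)=1, N(38)=1, N(37)=2, N(36)=3, N(35)=5, N(34)=8, N(33)=13, N(32)=21, N(31)=34, N(30)=55, N(29)=89, N(28)=144, N(27)=233, N(26)=377, N(25)=610, N(24)=987
N(24) = 987


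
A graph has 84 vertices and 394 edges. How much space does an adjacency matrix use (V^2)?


Adjacency matrix: V x V grid of entries
Space = V^2 = 84^2 = 84 * 84 = 7056


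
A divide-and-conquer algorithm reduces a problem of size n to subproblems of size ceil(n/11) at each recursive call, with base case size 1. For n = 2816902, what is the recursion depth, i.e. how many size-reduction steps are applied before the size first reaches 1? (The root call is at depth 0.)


Each step divides the size by 11 (rounding up); after k steps the size is ceil(n/11^k), which equals 1 exactly when 11^k >= n.
So the depth is the smallest k with 11^k >= 2816902, i.e. ceil(log_11(2816902)).
11^6 = 1771561 < 2816902 <= 19487171 = 11^7
Recursion depth = 7


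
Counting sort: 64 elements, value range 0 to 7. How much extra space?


n = 64 (output array)
k = 8 (count array for 8 distinct values)
Extra space = 64 + 8 = 72


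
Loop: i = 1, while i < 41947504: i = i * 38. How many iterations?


i multiplies by 38 each step:
i = 1 -> 38 -> 1444 -> 54872 -> 2085136 -> 79235168 (stop)
Iterations = ceil(log_38(41947504)) = 5


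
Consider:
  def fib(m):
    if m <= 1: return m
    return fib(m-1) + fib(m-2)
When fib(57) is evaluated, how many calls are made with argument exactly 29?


Let N(m) = number of times fib(m) is called while evaluating fib(57).
N(57) = 1 (the initial call).
N(56) = 1 (only fib(57) calls it).
For 1 <= m <= 55: fib(m) is called by fib(m+1) and fib(m+2), so
  N(m) = N(m+1) + N(m+2).
fib(0) is called only by fib(2), so N(0) = N(2).
Walk down from m=57:
  N(57)=1, N(56)=1, N(55)=2, N(54)=3, N(53)=5, N(52)=8, N(51)=13, N(50)=21, N(49)=34, N(48)=55, N(47)=89, N(46)=144, N(45)=233, N(44)=377, N(43)=610, N(42)=987, N(41)=1597, N(40)=2584, N(39)=4181, N(38)=6765, N(37)=10946, N(36)=17711, N(35)=28657, N(34)=46368, N(33)=75025, N(32)=121393, N(31)=196418, N(30)=317811, N(29)=514229
N(29) = 514229


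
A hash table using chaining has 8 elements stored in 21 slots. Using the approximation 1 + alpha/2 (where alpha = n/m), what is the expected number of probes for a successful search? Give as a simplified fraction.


Load factor alpha = n/m = 8/21
Expected probes = 1 + alpha/2 = 1 + 8/(2*21)
= 1 + 8/42
= 42/42 + 8/42
= 50/42
Simplify: 25/21


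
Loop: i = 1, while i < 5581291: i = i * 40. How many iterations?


i multiplies by 40 each step:
i = 1 -> 40 -> 1600 -> 64000 -> 2560000 -> 102400000 (stop)
Iterations = ceil(log_40(5581291)) = 5


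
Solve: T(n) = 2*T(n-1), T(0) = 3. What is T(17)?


Unrolling:
T(17) = 2*T(16) = 2^2*T(15) = ... = 2^17*T(0)
= 2^17 * 3
= 131072 * 3 = 393216


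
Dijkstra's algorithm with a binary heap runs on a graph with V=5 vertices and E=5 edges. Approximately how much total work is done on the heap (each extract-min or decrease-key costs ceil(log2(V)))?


Dijkstra with a binary heap: each vertex is extracted once, each edge may relax once.
Each heap operation costs O(log V).
V + E = 5 + 5 = 10
ceil(log2(5)) = 3 (since 2^2 = 4 < 5 <= 8 = 2^3)
Total heap work = (V+E) * ceil(log2(V)) = 10 * 3 = 30


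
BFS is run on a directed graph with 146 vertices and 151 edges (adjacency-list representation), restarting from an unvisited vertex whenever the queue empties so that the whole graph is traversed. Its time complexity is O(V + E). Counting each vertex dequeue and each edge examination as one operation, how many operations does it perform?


A full BFS traversal dequeues each vertex exactly once and examines each directed edge exactly once.
V = 146 (vertex processing cost)
E = 151 (edge examination cost)
Total operations proportional to V + E = 146 + 151 = 297


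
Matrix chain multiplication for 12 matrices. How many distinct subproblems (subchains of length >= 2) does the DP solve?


Subproblems are indexed by (i, j) where i < j.
Number of such pairs = n*(n-1)/2
= 12 * 11 / 2
= 66


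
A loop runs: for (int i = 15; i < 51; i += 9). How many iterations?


Loop starts at i = 15, increments by 9, stops when i >= 51.
Number of iterations = ceil((51 - 15) / 9)
= ceil(36 / 9)
= 4


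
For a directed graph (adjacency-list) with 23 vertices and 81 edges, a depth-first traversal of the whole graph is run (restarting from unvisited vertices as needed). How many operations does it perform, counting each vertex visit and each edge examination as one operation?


A full DFS traversal visits each vertex once and examines each edge once.
V = 23
E = 81
Sum = 23 + 81 = 104


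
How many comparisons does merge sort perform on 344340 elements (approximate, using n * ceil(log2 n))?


Recursion depth: ceil(log2(344340)) = 19
Each recursion level merges n = 344340 elements
Total = 344340 * 19 = 6542460


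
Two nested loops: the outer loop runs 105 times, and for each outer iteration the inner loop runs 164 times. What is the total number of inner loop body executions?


Outer loop: 105 iterations
Inner loop: 164 iterations per outer iteration
Total = 105 * 164 = 17220


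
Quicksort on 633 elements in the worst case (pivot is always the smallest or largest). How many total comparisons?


In the worst case, each partition step picks the worst pivot:
  Partition 1: 632 comparisons (n-1 elements to compare)
  Partition 2: 631 comparisons
  Partition 3: 630 comparisons
  Partition 4: 629 comparisons
  Partition 5: 628 comparisons
  ...
  Last partition: 0 comparisons
Total = (n-1) + (n-2) + ... + 1 + 0 = n*(n-1)/2
= 633*632/2 = 200028


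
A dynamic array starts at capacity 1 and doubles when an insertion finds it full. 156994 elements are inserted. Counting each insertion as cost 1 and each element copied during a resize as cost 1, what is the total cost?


n = 156994
Insertion costs: 156994
Resizes copy 1, 2, 4, ... up to the largest power of 2 that is <= n-1 = 156993, i.e. 131072.
Copy costs = 1 + 2 + 4 + 8 + 16 + 32 + 64 + 128 + 256 + 512 + 1024 + 2048 + 4096 + 8192 + 16384 + 32768 + 65536 + 131072 = 262143
Total = 156994 + 262143 = 419137


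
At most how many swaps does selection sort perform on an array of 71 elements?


Each of the 70 passes places one element in its final position.
Pass 1: swap minimum into position 0
Pass 2: swap minimum of remaining into position 1
...
Pass 70: last two elements, one swap
Maximum swaps = 71 - 1 = 70


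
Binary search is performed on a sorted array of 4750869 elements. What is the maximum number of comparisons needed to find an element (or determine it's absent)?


Binary search halves the search space each comparison:
  Step 1: search space = 4750869 -> 2375434
  Step 2: search space = 2375434 -> 1187717
  Step 3: search space = 1187717 -> 593858
  Step 4: search space = 593858 -> 296929
  Step 5: search space = 296929 -> 148464
  Step 6: search space = 148464 -> 74232
  Step 7: search space = 74232 -> 37116
  Step 8: search space = 37116 -> 18558
  Step 9: search space = 18558 -> 9279
  Step 10: search space = 9279 -> 4639
  Step 11: search space = 4639 -> 2319
  Step 12: search space = 2319 -> 1159
  Step 13: search space = 1159 -> 579
  Step 14: search space = 579 -> 289
  Step 15: search space = 289 -> 144
  Step 16: search space = 144 -> 72
  Step 17: search space = 72 -> 36
  Step 18: search space = 36 -> 18
  Step 19: search space = 18 -> 9
  Step 20: search space = 9 -> 4
  Step 21: search space = 4 -> 2
  Step 22: search space = 2 -> 1
  Step 23: search space = 1 (final check)
Maximum comparisons = floor(log2(4750869)) + 1 = 22 + 1 = 23


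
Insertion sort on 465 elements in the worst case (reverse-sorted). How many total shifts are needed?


In the worst case (reverse-sorted), each element shifts past all previous:
  Element 1: 1 shifts
  Element 2: 2 shifts
  Element 3: 3 shifts
  Element 4: 4 shifts
  Element 5: 5 shifts
  ...
  Element 464: 464 shifts
Total = 1 + 2 + ... + 464
= 465*(465-1)/2 = 107880


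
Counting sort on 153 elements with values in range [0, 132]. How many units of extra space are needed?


Output array size: 153 (to store sorted result)
Count array size: 133 (one slot per possible value, range 0 to 132)
Total extra space = 153 + 133 = 286


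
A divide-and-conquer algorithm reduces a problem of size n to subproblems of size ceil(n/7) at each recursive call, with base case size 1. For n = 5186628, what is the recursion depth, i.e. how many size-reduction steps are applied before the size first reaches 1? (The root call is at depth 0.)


Each step divides the size by 7 (rounding up); after k steps the size is ceil(n/7^k), which equals 1 exactly when 7^k >= n.
So the depth is the smallest k with 7^k >= 5186628, i.e. ceil(log_7(5186628)).
7^7 = 823543 < 5186628 <= 5764801 = 7^8
Recursion depth = 8


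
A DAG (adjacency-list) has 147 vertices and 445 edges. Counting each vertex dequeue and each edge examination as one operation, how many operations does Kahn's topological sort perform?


V = 147 (vertex processing)
E = 445 (edge processing)
V + E = 147 + 445 = 592


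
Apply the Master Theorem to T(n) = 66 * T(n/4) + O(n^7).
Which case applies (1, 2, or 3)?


The Master Theorem: T(n) = a*T(n/b) + O(n^c)
  a = 66, b = 4, c = 7
log_b(a) = log_4(66) ~ 3.022
Compare b^c with a: 4^7 = 16384 > 66, so c > log_b(a).
Since c > log_b(a), Case 3 applies.
T(n) = O(n^7)
Master Theorem case = 3
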